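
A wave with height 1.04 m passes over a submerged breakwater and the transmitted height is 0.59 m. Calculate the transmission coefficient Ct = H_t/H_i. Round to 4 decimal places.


Ct = H_t / H_i
Ct = 0.59 / 1.04
Ct = 0.5673

0.5673


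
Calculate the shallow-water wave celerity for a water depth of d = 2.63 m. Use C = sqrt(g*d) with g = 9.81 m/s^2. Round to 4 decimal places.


Using the shallow-water approximation:
C = sqrt(g * d) = sqrt(9.81 * 2.63)
C = sqrt(25.8003)
C = 5.0794 m/s

5.0794


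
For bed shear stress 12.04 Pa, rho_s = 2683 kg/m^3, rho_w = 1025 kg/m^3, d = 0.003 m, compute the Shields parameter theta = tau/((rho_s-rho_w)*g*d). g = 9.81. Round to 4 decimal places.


theta = tau / ((rho_s - rho_w) * g * d)
rho_s - rho_w = 2683 - 1025 = 1658
Denominator = 1658 * 9.81 * 0.003 = 48.794940
theta = 12.04 / 48.794940
theta = 0.2467

0.2467


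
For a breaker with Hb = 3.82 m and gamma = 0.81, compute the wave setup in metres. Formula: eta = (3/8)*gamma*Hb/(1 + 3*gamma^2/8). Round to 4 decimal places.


eta = (3/8) * gamma * Hb / (1 + 3*gamma^2/8)
Numerator = (3/8) * 0.81 * 3.82 = 1.160325
Denominator = 1 + 3*0.81^2/8 = 1 + 0.246038 = 1.246038
eta = 1.160325 / 1.246038
eta = 0.9312 m

0.9312


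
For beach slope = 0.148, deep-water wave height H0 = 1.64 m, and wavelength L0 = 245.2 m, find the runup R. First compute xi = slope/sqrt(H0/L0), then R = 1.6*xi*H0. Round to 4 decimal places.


xi = slope / sqrt(H0/L0)
H0/L0 = 1.64/245.2 = 0.006688
sqrt(0.006688) = 0.081783
xi = 0.148 / 0.081783 = 1.809673
R = 1.6 * xi * H0 = 1.6 * 1.809673 * 1.64
R = 4.7486 m

4.7486


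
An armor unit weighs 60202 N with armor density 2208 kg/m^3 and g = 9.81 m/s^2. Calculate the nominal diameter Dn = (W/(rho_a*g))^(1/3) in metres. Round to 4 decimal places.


V = W / (rho_a * g)
V = 60202 / (2208 * 9.81)
V = 60202 / 21660.48
V = 2.779347 m^3
Dn = V^(1/3) = 2.779347^(1/3)
Dn = 1.4060 m

1.4060


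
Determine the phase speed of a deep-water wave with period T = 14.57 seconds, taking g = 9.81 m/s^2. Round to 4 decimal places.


We use the deep-water celerity formula:
C = g * T / (2 * pi)
C = 9.81 * 14.57 / (2 * 3.14159...)
C = 142.931700 / 6.283185
C = 22.7483 m/s

22.7483


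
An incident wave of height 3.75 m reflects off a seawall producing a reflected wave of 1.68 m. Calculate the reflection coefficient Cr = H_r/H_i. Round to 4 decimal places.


Cr = H_r / H_i
Cr = 1.68 / 3.75
Cr = 0.4480

0.4480


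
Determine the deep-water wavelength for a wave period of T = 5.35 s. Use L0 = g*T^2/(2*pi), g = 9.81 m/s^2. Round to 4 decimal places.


L0 = g * T^2 / (2 * pi)
L0 = 9.81 * 5.35^2 / (2 * pi)
L0 = 9.81 * 28.6225 / 6.28319
L0 = 280.7867 / 6.28319
L0 = 44.6886 m

44.6886


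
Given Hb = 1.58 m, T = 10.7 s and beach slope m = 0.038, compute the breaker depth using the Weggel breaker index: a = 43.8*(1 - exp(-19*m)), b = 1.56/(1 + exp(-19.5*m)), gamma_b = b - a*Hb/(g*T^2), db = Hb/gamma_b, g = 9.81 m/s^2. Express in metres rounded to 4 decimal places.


a = 43.8 * (1 - exp(-19 * m))
exp(-19 * 0.038) = exp(-0.7220) = 0.485780
a = 43.8 * (1 - 0.485780) = 22.522848
b = 1.56 / (1 + exp(-19.5 * m))
exp(-19.5 * 0.038) = exp(-0.7410) = 0.476637
b = 1.56 / (1 + 0.476637) = 1.056455
Hb / (g * T^2) = 1.58 / (9.81 * 10.7^2) = 1.58 / 1123.1469 = 0.00140676
gamma_b = b - a * Hb/(g*T^2) = 1.056455 - 22.522848 * 0.00140676 = 1.024770
db = Hb / gamma_b = 1.58 / 1.024770
db = 1.5418 m

1.5418


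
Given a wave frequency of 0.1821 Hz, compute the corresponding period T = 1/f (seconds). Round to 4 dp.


T = 1 / f
T = 1 / 0.1821
T = 5.4915 s

5.4915


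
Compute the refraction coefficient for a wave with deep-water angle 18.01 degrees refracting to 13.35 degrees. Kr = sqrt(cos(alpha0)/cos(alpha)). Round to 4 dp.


Kr = sqrt(cos(alpha0) / cos(alpha))
cos(18.01) = 0.951003
cos(13.35) = 0.972978
Kr = sqrt(0.951003 / 0.972978)
Kr = sqrt(0.977415)
Kr = 0.9886

0.9886


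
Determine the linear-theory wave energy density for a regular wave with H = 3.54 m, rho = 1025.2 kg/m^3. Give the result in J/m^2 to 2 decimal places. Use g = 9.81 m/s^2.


E = (1/8) * rho * g * H^2
E = (1/8) * 1025.2 * 9.81 * 3.54^2
E = 0.125 * 1025.2 * 9.81 * 12.5316
E = 15754.12 J/m^2

15754.12


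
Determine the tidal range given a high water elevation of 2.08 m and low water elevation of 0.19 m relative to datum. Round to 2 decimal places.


Tidal range = High water - Low water
Tidal range = 2.08 - (0.19)
Tidal range = 1.89 m

1.89


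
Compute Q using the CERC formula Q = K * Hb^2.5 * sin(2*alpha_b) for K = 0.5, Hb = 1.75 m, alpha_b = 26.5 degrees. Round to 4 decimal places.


Q = K * Hb^2.5 * sin(2 * alpha_b)
Hb^2.5 = 1.75^2.5 = 4.051307
sin(2 * 26.5) = sin(53.0) = 0.798636
Q = 0.5 * 4.051307 * 0.798636
Q = 1.6178 m^3/s

1.6178


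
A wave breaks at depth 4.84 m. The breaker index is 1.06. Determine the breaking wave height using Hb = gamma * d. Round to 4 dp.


Hb = gamma * d
Hb = 1.06 * 4.84
Hb = 5.1304 m

5.1304


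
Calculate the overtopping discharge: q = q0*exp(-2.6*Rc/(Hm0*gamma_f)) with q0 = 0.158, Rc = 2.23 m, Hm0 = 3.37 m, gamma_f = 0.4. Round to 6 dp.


q = q0 * exp(-2.6 * Rc / (Hm0 * gamma_f))
Exponent = -2.6 * 2.23 / (3.37 * 0.4)
= -2.6 * 2.23 / 1.3480
= -4.301187
exp(-4.301187) = 0.013552
q = 0.158 * 0.013552
q = 0.002141 m^3/s/m

0.002141


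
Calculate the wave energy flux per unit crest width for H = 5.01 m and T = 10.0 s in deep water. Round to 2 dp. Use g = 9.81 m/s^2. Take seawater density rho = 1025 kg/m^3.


P = rho * g^2 * H^2 * T / (32 * pi)
P = 1025 * 9.81^2 * 5.01^2 * 10.0 / (32 * pi)
P = 1025 * 96.2361 * 25.1001 * 10.0 / 100.53096
P = 246284.73 W/m

246284.73


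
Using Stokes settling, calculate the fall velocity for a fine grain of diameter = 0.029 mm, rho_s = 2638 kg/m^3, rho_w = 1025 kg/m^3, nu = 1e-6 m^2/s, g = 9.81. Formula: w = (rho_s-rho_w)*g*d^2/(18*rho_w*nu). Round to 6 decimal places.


w = (rho_s - rho_w) * g * d^2 / (18 * rho_w * nu)
d = 0.029 mm = 0.000029 m
rho_s - rho_w = 2638 - 1025 = 1613
Numerator = 1613 * 9.81 * (0.000029)^2 = 0.000013307589
Denominator = 18 * 1025 * 1e-6 = 0.018450
w = 0.000721 m/s

0.000721


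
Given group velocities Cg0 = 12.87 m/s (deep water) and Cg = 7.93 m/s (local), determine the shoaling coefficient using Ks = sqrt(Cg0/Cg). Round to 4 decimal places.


Ks = sqrt(Cg0 / Cg)
Ks = sqrt(12.87 / 7.93)
Ks = sqrt(1.6230)
Ks = 1.2740

1.2740


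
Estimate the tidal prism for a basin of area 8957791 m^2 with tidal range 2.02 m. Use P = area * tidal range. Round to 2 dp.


Tidal prism = Area * Tidal range
P = 8957791 * 2.02
P = 18094737.82 m^3

18094737.82


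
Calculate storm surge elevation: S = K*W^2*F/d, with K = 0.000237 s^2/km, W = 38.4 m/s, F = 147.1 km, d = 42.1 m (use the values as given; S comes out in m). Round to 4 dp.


S = K * W^2 * F / d
W^2 = 38.4^2 = 1474.56
S = 0.000237 * 1474.56 * 147.1 / 42.1
Numerator = 0.000237 * 1474.56 * 147.1 = 51.407143
S = 51.407143 / 42.1 = 1.2211 m

1.2211


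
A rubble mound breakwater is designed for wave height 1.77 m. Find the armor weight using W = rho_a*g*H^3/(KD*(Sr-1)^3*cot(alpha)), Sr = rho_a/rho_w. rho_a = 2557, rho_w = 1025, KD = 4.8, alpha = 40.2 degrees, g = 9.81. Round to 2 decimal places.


Sr = rho_a / rho_w = 2557 / 1025 = 2.494634
(Sr - 1) = 1.494634
(Sr - 1)^3 = 3.338910
cot(40.2) = 1 / tan(40.2) = 1 / 0.845066 = 1.183340
Numerator = 2557 * 9.81 * 1.77^3 = 139097.5673
Denominator = 4.8 * 3.338910 * 1.183340 = 18.965118
W = 139097.5673 / 18.965118
W = 7334.39 N

7334.39


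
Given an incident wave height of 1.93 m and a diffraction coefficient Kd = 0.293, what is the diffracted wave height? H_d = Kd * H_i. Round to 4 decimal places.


H_d = Kd * H_i
H_d = 0.293 * 1.93
H_d = 0.5655 m

0.5655


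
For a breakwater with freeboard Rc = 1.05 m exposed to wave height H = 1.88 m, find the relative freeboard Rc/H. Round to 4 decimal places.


Relative freeboard = Rc / H
= 1.05 / 1.88
= 0.5585

0.5585


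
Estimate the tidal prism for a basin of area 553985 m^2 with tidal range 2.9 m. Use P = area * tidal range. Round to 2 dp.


Tidal prism = Area * Tidal range
P = 553985 * 2.9
P = 1606556.50 m^3

1606556.50


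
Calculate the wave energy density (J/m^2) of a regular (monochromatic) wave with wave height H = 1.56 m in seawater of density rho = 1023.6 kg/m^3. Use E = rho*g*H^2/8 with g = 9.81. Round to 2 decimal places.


E = (1/8) * rho * g * H^2
E = (1/8) * 1023.6 * 9.81 * 1.56^2
E = 0.125 * 1023.6 * 9.81 * 2.4336
E = 3054.63 J/m^2

3054.63


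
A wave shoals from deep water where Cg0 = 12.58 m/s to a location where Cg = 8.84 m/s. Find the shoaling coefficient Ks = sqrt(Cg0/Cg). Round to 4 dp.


Ks = sqrt(Cg0 / Cg)
Ks = sqrt(12.58 / 8.84)
Ks = sqrt(1.4231)
Ks = 1.1929

1.1929


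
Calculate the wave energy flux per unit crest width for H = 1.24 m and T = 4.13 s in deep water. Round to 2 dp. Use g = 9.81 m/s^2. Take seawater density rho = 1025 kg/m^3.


P = rho * g^2 * H^2 * T / (32 * pi)
P = 1025 * 9.81^2 * 1.24^2 * 4.13 / (32 * pi)
P = 1025 * 96.2361 * 1.5376 * 4.13 / 100.53096
P = 6230.97 W/m

6230.97


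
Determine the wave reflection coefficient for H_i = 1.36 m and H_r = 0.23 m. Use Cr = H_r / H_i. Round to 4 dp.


Cr = H_r / H_i
Cr = 0.23 / 1.36
Cr = 0.1691

0.1691


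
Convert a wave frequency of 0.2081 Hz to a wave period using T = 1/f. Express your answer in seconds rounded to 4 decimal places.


T = 1 / f
T = 1 / 0.2081
T = 4.8054 s

4.8054


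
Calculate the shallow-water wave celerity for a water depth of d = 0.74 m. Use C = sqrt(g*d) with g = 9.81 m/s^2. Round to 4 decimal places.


Using the shallow-water approximation:
C = sqrt(g * d) = sqrt(9.81 * 0.74)
C = sqrt(7.2594)
C = 2.6943 m/s

2.6943


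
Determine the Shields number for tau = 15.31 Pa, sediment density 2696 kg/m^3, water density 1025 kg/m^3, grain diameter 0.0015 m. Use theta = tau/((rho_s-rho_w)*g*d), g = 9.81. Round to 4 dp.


theta = tau / ((rho_s - rho_w) * g * d)
rho_s - rho_w = 2696 - 1025 = 1671
Denominator = 1671 * 9.81 * 0.0015 = 24.588765
theta = 15.31 / 24.588765
theta = 0.6226

0.6226


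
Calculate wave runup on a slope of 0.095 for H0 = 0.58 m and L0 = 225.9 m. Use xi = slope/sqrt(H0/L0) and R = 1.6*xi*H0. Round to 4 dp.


xi = slope / sqrt(H0/L0)
H0/L0 = 0.58/225.9 = 0.002568
sqrt(0.002568) = 0.050671
xi = 0.095 / 0.050671 = 1.874855
R = 1.6 * xi * H0 = 1.6 * 1.874855 * 0.58
R = 1.7399 m

1.7399


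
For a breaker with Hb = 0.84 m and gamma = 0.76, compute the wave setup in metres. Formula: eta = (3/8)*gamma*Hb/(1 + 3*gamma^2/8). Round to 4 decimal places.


eta = (3/8) * gamma * Hb / (1 + 3*gamma^2/8)
Numerator = (3/8) * 0.76 * 0.84 = 0.239400
Denominator = 1 + 3*0.76^2/8 = 1 + 0.216600 = 1.216600
eta = 0.239400 / 1.216600
eta = 0.1968 m

0.1968


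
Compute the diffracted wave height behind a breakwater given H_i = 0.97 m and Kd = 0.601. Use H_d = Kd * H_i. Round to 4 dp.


H_d = Kd * H_i
H_d = 0.601 * 0.97
H_d = 0.5830 m

0.5830


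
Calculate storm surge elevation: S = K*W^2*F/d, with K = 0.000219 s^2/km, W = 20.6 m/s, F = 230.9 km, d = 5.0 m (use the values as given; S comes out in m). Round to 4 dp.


S = K * W^2 * F / d
W^2 = 20.6^2 = 424.36
S = 0.000219 * 424.36 * 230.9 / 5.0
Numerator = 0.000219 * 424.36 * 230.9 = 21.458655
S = 21.458655 / 5.0 = 4.2917 m

4.2917


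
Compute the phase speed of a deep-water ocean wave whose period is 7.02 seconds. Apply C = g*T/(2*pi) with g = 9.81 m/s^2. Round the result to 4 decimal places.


We use the deep-water celerity formula:
C = g * T / (2 * pi)
C = 9.81 * 7.02 / (2 * 3.14159...)
C = 68.866200 / 6.283185
C = 10.9604 m/s

10.9604


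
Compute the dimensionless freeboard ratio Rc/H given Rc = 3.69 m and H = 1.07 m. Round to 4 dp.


Relative freeboard = Rc / H
= 3.69 / 1.07
= 3.4486

3.4486


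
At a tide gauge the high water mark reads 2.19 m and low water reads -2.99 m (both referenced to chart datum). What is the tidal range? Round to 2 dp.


Tidal range = High water - Low water
Tidal range = 2.19 - (-2.99)
Tidal range = 5.18 m

5.18


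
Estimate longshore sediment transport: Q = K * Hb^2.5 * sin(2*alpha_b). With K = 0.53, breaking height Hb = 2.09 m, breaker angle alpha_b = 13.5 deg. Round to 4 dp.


Q = K * Hb^2.5 * sin(2 * alpha_b)
Hb^2.5 = 2.09^2.5 = 6.314889
sin(2 * 13.5) = sin(27.0) = 0.453990
Q = 0.53 * 6.314889 * 0.453990
Q = 1.5195 m^3/s

1.5195


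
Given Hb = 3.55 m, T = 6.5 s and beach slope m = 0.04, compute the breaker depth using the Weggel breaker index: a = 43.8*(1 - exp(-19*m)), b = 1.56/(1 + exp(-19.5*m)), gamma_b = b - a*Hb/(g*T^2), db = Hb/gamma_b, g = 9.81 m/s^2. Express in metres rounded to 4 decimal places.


a = 43.8 * (1 - exp(-19 * m))
exp(-19 * 0.04) = exp(-0.7600) = 0.467666
a = 43.8 * (1 - 0.467666) = 23.316210
b = 1.56 / (1 + exp(-19.5 * m))
exp(-19.5 * 0.04) = exp(-0.7800) = 0.458406
b = 1.56 / (1 + 0.458406) = 1.069661
Hb / (g * T^2) = 3.55 / (9.81 * 6.5^2) = 3.55 / 414.4725 = 0.00856510
gamma_b = b - a * Hb/(g*T^2) = 1.069661 - 23.316210 * 0.00856510 = 0.869955
db = Hb / gamma_b = 3.55 / 0.869955
db = 4.0807 m

4.0807


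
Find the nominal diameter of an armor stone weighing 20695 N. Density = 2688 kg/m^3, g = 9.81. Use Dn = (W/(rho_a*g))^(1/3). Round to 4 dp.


V = W / (rho_a * g)
V = 20695 / (2688 * 9.81)
V = 20695 / 26369.28
V = 0.784815 m^3
Dn = V^(1/3) = 0.784815^(1/3)
Dn = 0.9224 m

0.9224


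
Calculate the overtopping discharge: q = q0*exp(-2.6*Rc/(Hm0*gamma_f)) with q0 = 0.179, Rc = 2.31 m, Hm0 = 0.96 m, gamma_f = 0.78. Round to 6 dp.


q = q0 * exp(-2.6 * Rc / (Hm0 * gamma_f))
Exponent = -2.6 * 2.31 / (0.96 * 0.78)
= -2.6 * 2.31 / 0.7488
= -8.020833
exp(-8.020833) = 0.000329
q = 0.179 * 0.000329
q = 0.000059 m^3/s/m

0.000059


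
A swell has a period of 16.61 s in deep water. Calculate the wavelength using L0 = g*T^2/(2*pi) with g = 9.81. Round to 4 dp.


L0 = g * T^2 / (2 * pi)
L0 = 9.81 * 16.61^2 / (2 * pi)
L0 = 9.81 * 275.8921 / 6.28319
L0 = 2706.5015 / 6.28319
L0 = 430.7531 m

430.7531


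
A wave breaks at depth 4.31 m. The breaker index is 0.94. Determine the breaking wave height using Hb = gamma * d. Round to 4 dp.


Hb = gamma * d
Hb = 0.94 * 4.31
Hb = 4.0514 m

4.0514


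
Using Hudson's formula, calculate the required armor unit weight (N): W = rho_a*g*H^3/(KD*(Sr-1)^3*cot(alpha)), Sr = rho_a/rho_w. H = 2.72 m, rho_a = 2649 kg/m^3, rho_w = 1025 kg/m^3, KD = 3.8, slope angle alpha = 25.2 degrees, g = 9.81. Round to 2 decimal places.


Sr = rho_a / rho_w = 2649 / 1025 = 2.584390
(Sr - 1) = 1.584390
(Sr - 1)^3 = 3.977283
cot(25.2) = 1 / tan(25.2) = 1 / 0.470564 = 2.125108
Numerator = 2649 * 9.81 * 2.72^3 = 522947.0022
Denominator = 3.8 * 3.977283 * 2.125108 = 32.118194
W = 522947.0022 / 32.118194
W = 16281.96 N

16281.96


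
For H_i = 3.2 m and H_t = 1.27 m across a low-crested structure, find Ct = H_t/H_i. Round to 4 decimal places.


Ct = H_t / H_i
Ct = 1.27 / 3.2
Ct = 0.3969

0.3969


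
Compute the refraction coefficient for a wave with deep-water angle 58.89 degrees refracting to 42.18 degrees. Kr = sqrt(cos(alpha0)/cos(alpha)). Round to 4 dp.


Kr = sqrt(cos(alpha0) / cos(alpha))
cos(58.89) = 0.516683
cos(42.18) = 0.741039
Kr = sqrt(0.516683 / 0.741039)
Kr = sqrt(0.697241)
Kr = 0.8350

0.8350


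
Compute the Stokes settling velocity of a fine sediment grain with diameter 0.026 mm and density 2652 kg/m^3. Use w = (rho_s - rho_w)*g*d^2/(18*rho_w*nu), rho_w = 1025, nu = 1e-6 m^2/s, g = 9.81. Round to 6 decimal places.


w = (rho_s - rho_w) * g * d^2 / (18 * rho_w * nu)
d = 0.026 mm = 0.000026 m
rho_s - rho_w = 2652 - 1025 = 1627
Numerator = 1627 * 9.81 * (0.000026)^2 = 0.000010789548
Denominator = 18 * 1025 * 1e-6 = 0.018450
w = 0.000585 m/s

0.000585


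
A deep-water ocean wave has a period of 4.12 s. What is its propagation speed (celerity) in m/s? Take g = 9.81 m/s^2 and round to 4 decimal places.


We use the deep-water celerity formula:
C = g * T / (2 * pi)
C = 9.81 * 4.12 / (2 * 3.14159...)
C = 40.417200 / 6.283185
C = 6.4326 m/s

6.4326


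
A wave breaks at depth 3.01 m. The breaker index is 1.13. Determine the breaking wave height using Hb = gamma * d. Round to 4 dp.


Hb = gamma * d
Hb = 1.13 * 3.01
Hb = 3.4013 m

3.4013


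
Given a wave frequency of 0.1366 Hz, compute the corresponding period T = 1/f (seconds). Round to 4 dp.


T = 1 / f
T = 1 / 0.1366
T = 7.3206 s

7.3206


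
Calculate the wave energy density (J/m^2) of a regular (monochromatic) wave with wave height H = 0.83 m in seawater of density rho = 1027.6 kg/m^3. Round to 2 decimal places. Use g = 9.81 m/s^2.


E = (1/8) * rho * g * H^2
E = (1/8) * 1027.6 * 9.81 * 0.83^2
E = 0.125 * 1027.6 * 9.81 * 0.6889
E = 868.08 J/m^2

868.08


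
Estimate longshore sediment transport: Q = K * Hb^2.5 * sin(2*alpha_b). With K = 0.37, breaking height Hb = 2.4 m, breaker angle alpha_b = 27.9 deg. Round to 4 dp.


Q = K * Hb^2.5 * sin(2 * alpha_b)
Hb^2.5 = 2.4^2.5 = 8.923354
sin(2 * 27.9) = sin(55.8) = 0.827081
Q = 0.37 * 8.923354 * 0.827081
Q = 2.7307 m^3/s

2.7307


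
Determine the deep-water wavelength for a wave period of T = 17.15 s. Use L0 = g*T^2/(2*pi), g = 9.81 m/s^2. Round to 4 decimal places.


L0 = g * T^2 / (2 * pi)
L0 = 9.81 * 17.15^2 / (2 * pi)
L0 = 9.81 * 294.1225 / 6.28319
L0 = 2885.3417 / 6.28319
L0 = 459.2164 m

459.2164


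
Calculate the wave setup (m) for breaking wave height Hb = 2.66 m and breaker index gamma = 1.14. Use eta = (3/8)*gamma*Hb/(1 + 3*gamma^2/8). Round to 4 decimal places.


eta = (3/8) * gamma * Hb / (1 + 3*gamma^2/8)
Numerator = (3/8) * 1.14 * 2.66 = 1.137150
Denominator = 1 + 3*1.14^2/8 = 1 + 0.487350 = 1.487350
eta = 1.137150 / 1.487350
eta = 0.7645 m

0.7645


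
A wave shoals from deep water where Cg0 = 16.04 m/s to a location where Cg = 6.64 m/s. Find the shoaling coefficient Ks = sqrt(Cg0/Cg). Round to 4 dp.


Ks = sqrt(Cg0 / Cg)
Ks = sqrt(16.04 / 6.64)
Ks = sqrt(2.4157)
Ks = 1.5542

1.5542


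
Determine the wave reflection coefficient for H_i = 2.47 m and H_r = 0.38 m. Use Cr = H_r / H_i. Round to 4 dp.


Cr = H_r / H_i
Cr = 0.38 / 2.47
Cr = 0.1538

0.1538


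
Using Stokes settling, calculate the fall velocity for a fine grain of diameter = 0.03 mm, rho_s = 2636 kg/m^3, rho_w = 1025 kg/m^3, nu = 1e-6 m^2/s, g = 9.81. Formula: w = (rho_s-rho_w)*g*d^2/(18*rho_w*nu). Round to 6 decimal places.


w = (rho_s - rho_w) * g * d^2 / (18 * rho_w * nu)
d = 0.03 mm = 0.000030 m
rho_s - rho_w = 2636 - 1025 = 1611
Numerator = 1611 * 9.81 * (0.000030)^2 = 0.000014223519
Denominator = 18 * 1025 * 1e-6 = 0.018450
w = 0.000771 m/s

0.000771


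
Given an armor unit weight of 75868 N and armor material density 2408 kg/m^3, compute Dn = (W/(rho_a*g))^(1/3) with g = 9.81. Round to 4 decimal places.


V = W / (rho_a * g)
V = 75868 / (2408 * 9.81)
V = 75868 / 23622.48
V = 3.211686 m^3
Dn = V^(1/3) = 3.211686^(1/3)
Dn = 1.4754 m

1.4754


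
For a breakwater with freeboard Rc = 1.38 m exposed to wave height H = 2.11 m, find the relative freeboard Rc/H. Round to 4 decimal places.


Relative freeboard = Rc / H
= 1.38 / 2.11
= 0.6540

0.6540


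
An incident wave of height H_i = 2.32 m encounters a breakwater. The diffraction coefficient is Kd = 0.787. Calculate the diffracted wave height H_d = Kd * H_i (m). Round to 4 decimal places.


H_d = Kd * H_i
H_d = 0.787 * 2.32
H_d = 1.8258 m

1.8258


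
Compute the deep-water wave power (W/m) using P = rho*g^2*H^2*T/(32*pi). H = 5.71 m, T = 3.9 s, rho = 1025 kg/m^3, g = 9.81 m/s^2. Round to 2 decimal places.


P = rho * g^2 * H^2 * T / (32 * pi)
P = 1025 * 9.81^2 * 5.71^2 * 3.9 / (32 * pi)
P = 1025 * 96.2361 * 32.6041 * 3.9 / 100.53096
P = 124766.75 W/m

124766.75


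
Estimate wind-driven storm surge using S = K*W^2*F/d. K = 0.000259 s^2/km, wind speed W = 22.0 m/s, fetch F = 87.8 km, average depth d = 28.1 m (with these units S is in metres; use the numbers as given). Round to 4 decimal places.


S = K * W^2 * F / d
W^2 = 22.0^2 = 484.00
S = 0.000259 * 484.00 * 87.8 / 28.1
Numerator = 0.000259 * 484.00 * 87.8 = 11.006257
S = 11.006257 / 28.1 = 0.3917 m

0.3917


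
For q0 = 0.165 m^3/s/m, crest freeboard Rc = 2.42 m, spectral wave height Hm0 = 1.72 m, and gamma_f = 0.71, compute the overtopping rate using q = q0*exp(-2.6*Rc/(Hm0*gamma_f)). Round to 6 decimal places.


q = q0 * exp(-2.6 * Rc / (Hm0 * gamma_f))
Exponent = -2.6 * 2.42 / (1.72 * 0.71)
= -2.6 * 2.42 / 1.2212
= -5.152309
exp(-5.152309) = 0.005786
q = 0.165 * 0.005786
q = 0.000955 m^3/s/m

0.000955


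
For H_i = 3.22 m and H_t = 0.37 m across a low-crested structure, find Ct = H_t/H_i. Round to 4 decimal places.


Ct = H_t / H_i
Ct = 0.37 / 3.22
Ct = 0.1149

0.1149


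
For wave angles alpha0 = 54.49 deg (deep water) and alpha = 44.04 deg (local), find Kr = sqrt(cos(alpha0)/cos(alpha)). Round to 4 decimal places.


Kr = sqrt(cos(alpha0) / cos(alpha))
cos(54.49) = 0.580845
cos(44.04) = 0.718855
Kr = sqrt(0.580845 / 0.718855)
Kr = sqrt(0.808015)
Kr = 0.8989

0.8989


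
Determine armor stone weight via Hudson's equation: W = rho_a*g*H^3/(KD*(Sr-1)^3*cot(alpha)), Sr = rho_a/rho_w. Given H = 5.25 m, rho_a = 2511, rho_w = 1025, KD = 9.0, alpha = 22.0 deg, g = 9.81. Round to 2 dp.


Sr = rho_a / rho_w = 2511 / 1025 = 2.449756
(Sr - 1) = 1.449756
(Sr - 1)^3 = 3.047087
cot(22.0) = 1 / tan(22.0) = 1 / 0.404026 = 2.475087
Numerator = 2511 * 9.81 * 5.25^3 = 3564459.0548
Denominator = 9.0 * 3.047087 * 2.475087 = 67.876241
W = 3564459.0548 / 67.876241
W = 52514.09 N

52514.09


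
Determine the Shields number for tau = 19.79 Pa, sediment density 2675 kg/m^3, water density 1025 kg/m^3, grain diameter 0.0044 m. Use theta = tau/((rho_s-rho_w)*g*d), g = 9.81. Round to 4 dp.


theta = tau / ((rho_s - rho_w) * g * d)
rho_s - rho_w = 2675 - 1025 = 1650
Denominator = 1650 * 9.81 * 0.0044 = 71.220600
theta = 19.79 / 71.220600
theta = 0.2779

0.2779


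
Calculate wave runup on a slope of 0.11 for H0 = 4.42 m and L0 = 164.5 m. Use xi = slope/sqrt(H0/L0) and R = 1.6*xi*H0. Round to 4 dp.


xi = slope / sqrt(H0/L0)
H0/L0 = 4.42/164.5 = 0.026869
sqrt(0.026869) = 0.163919
xi = 0.11 / 0.163919 = 0.671065
R = 1.6 * xi * H0 = 1.6 * 0.671065 * 4.42
R = 4.7458 m

4.7458


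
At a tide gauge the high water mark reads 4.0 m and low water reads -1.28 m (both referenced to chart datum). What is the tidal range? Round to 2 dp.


Tidal range = High water - Low water
Tidal range = 4.0 - (-1.28)
Tidal range = 5.28 m

5.28


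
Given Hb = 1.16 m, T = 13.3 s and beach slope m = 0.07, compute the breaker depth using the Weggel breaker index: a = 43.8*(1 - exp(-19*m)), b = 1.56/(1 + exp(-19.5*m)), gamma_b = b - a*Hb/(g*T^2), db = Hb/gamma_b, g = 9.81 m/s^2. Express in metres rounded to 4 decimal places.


a = 43.8 * (1 - exp(-19 * m))
exp(-19 * 0.07) = exp(-1.3300) = 0.264477
a = 43.8 * (1 - 0.264477) = 32.215896
b = 1.56 / (1 + exp(-19.5 * m))
exp(-19.5 * 0.07) = exp(-1.3650) = 0.255381
b = 1.56 / (1 + 0.255381) = 1.242651
Hb / (g * T^2) = 1.16 / (9.81 * 13.3^2) = 1.16 / 1735.2909 = 0.00066848
gamma_b = b - a * Hb/(g*T^2) = 1.242651 - 32.215896 * 0.00066848 = 1.221115
db = Hb / gamma_b = 1.16 / 1.221115
db = 0.9500 m

0.9500


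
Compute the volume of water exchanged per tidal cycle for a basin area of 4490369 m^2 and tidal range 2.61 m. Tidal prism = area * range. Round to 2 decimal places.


Tidal prism = Area * Tidal range
P = 4490369 * 2.61
P = 11719863.09 m^3

11719863.09


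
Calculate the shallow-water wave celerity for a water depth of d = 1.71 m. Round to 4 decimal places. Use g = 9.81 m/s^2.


Using the shallow-water approximation:
C = sqrt(g * d) = sqrt(9.81 * 1.71)
C = sqrt(16.7751)
C = 4.0957 m/s

4.0957


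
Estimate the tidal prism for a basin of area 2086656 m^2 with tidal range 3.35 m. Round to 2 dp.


Tidal prism = Area * Tidal range
P = 2086656 * 3.35
P = 6990297.60 m^3

6990297.60


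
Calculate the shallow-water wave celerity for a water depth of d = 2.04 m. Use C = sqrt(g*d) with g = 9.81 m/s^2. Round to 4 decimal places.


Using the shallow-water approximation:
C = sqrt(g * d) = sqrt(9.81 * 2.04)
C = sqrt(20.0124)
C = 4.4735 m/s

4.4735


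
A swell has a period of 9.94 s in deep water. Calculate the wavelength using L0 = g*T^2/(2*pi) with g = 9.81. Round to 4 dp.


L0 = g * T^2 / (2 * pi)
L0 = 9.81 * 9.94^2 / (2 * pi)
L0 = 9.81 * 98.8036 / 6.28319
L0 = 969.2633 / 6.28319
L0 = 154.2630 m

154.2630


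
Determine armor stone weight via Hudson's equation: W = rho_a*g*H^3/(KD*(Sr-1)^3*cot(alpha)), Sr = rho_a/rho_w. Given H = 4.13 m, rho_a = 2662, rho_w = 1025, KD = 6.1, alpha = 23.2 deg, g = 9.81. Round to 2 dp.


Sr = rho_a / rho_w = 2662 / 1025 = 2.597073
(Sr - 1) = 1.597073
(Sr - 1)^3 = 4.073563
cot(23.2) = 1 / tan(23.2) = 1 / 0.428601 = 2.333175
Numerator = 2662 * 9.81 * 4.13^3 = 1839616.1496
Denominator = 6.1 * 4.073563 * 2.333175 = 57.976442
W = 1839616.1496 / 57.976442
W = 31730.41 N

31730.41


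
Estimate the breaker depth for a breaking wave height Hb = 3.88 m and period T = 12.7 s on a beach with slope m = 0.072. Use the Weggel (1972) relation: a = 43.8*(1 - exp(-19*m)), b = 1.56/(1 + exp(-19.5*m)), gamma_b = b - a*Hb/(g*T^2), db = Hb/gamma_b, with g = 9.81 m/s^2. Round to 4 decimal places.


a = 43.8 * (1 - exp(-19 * m))
exp(-19 * 0.072) = exp(-1.3680) = 0.254616
a = 43.8 * (1 - 0.254616) = 32.647833
b = 1.56 / (1 + exp(-19.5 * m))
exp(-19.5 * 0.072) = exp(-1.4040) = 0.245613
b = 1.56 / (1 + 0.245613) = 1.252396
Hb / (g * T^2) = 3.88 / (9.81 * 12.7^2) = 3.88 / 1582.2549 = 0.00245220
gamma_b = b - a * Hb/(g*T^2) = 1.252396 - 32.647833 * 0.00245220 = 1.172337
db = Hb / gamma_b = 3.88 / 1.172337
db = 3.3096 m

3.3096


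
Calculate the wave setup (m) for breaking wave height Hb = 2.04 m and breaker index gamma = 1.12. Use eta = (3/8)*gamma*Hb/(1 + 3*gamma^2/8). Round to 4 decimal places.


eta = (3/8) * gamma * Hb / (1 + 3*gamma^2/8)
Numerator = (3/8) * 1.12 * 2.04 = 0.856800
Denominator = 1 + 3*1.12^2/8 = 1 + 0.470400 = 1.470400
eta = 0.856800 / 1.470400
eta = 0.5827 m

0.5827


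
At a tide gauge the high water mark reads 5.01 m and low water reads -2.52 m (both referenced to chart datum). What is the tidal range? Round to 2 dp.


Tidal range = High water - Low water
Tidal range = 5.01 - (-2.52)
Tidal range = 7.53 m

7.53


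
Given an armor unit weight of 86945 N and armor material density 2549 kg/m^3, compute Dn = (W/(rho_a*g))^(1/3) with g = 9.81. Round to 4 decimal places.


V = W / (rho_a * g)
V = 86945 / (2549 * 9.81)
V = 86945 / 25005.69
V = 3.477009 m^3
Dn = V^(1/3) = 3.477009^(1/3)
Dn = 1.5150 m

1.5150


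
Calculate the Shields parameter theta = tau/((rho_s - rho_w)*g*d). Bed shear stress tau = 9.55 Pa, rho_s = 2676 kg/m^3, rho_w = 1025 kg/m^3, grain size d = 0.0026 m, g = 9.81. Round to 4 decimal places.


theta = tau / ((rho_s - rho_w) * g * d)
rho_s - rho_w = 2676 - 1025 = 1651
Denominator = 1651 * 9.81 * 0.0026 = 42.110406
theta = 9.55 / 42.110406
theta = 0.2268

0.2268


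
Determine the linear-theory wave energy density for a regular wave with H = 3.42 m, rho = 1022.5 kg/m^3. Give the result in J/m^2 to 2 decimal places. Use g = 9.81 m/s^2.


E = (1/8) * rho * g * H^2
E = (1/8) * 1022.5 * 9.81 * 3.42^2
E = 0.125 * 1022.5 * 9.81 * 11.6964
E = 14665.42 J/m^2

14665.42


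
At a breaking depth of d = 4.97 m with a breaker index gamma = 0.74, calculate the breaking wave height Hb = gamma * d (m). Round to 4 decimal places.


Hb = gamma * d
Hb = 0.74 * 4.97
Hb = 3.6778 m

3.6778


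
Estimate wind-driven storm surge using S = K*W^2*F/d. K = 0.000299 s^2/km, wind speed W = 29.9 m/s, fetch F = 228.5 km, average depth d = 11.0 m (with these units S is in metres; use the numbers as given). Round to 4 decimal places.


S = K * W^2 * F / d
W^2 = 29.9^2 = 894.01
S = 0.000299 * 894.01 * 228.5 / 11.0
Numerator = 0.000299 * 894.01 * 228.5 = 61.080104
S = 61.080104 / 11.0 = 5.5527 m

5.5527


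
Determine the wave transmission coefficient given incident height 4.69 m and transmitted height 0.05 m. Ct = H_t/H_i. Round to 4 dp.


Ct = H_t / H_i
Ct = 0.05 / 4.69
Ct = 0.0107

0.0107


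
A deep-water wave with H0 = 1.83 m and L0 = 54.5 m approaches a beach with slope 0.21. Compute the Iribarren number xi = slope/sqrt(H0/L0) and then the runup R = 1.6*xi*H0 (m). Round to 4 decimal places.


xi = slope / sqrt(H0/L0)
H0/L0 = 1.83/54.5 = 0.033578
sqrt(0.033578) = 0.183243
xi = 0.21 / 0.183243 = 1.146019
R = 1.6 * xi * H0 = 1.6 * 1.146019 * 1.83
R = 3.3555 m

3.3555


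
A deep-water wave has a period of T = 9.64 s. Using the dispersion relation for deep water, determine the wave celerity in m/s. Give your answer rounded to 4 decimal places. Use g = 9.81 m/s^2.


We use the deep-water celerity formula:
C = g * T / (2 * pi)
C = 9.81 * 9.64 / (2 * 3.14159...)
C = 94.568400 / 6.283185
C = 15.0510 m/s

15.0510


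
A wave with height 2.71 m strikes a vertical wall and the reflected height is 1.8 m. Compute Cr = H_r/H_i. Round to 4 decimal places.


Cr = H_r / H_i
Cr = 1.8 / 2.71
Cr = 0.6642

0.6642


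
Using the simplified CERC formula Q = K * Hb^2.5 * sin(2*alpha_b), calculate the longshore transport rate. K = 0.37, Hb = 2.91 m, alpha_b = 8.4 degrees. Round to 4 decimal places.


Q = K * Hb^2.5 * sin(2 * alpha_b)
Hb^2.5 = 2.91^2.5 = 14.445496
sin(2 * 8.4) = sin(16.8) = 0.289032
Q = 0.37 * 14.445496 * 0.289032
Q = 1.5448 m^3/s

1.5448


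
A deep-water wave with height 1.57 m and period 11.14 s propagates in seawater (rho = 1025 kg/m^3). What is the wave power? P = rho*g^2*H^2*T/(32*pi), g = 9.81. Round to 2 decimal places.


P = rho * g^2 * H^2 * T / (32 * pi)
P = 1025 * 9.81^2 * 1.57^2 * 11.14 / (32 * pi)
P = 1025 * 96.2361 * 2.4649 * 11.14 / 100.53096
P = 26943.04 W/m

26943.04


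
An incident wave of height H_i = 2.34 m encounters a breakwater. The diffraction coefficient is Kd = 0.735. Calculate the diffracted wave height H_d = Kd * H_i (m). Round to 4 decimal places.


H_d = Kd * H_i
H_d = 0.735 * 2.34
H_d = 1.7199 m

1.7199


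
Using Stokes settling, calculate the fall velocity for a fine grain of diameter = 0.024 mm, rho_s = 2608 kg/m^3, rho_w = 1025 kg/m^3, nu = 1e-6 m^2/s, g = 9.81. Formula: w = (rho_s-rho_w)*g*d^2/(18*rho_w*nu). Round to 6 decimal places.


w = (rho_s - rho_w) * g * d^2 / (18 * rho_w * nu)
d = 0.024 mm = 0.000024 m
rho_s - rho_w = 2608 - 1025 = 1583
Numerator = 1583 * 9.81 * (0.000024)^2 = 0.000008944836
Denominator = 18 * 1025 * 1e-6 = 0.018450
w = 0.000485 m/s

0.000485


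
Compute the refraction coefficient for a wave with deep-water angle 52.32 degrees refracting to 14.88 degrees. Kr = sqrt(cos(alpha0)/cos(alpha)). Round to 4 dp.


Kr = sqrt(cos(alpha0) / cos(alpha))
cos(52.32) = 0.611251
cos(14.88) = 0.966466
Kr = sqrt(0.611251 / 0.966466)
Kr = sqrt(0.632460)
Kr = 0.7953

0.7953


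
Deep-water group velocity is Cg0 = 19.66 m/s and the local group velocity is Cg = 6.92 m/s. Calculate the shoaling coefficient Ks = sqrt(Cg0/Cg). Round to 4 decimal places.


Ks = sqrt(Cg0 / Cg)
Ks = sqrt(19.66 / 6.92)
Ks = sqrt(2.8410)
Ks = 1.6855

1.6855


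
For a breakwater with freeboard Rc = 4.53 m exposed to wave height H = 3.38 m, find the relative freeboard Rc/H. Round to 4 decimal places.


Relative freeboard = Rc / H
= 4.53 / 3.38
= 1.3402

1.3402


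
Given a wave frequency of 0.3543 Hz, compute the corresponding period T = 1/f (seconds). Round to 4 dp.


T = 1 / f
T = 1 / 0.3543
T = 2.8225 s

2.8225


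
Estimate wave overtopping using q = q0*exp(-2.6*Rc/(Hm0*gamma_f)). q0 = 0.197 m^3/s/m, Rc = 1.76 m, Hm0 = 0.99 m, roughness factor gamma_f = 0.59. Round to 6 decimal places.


q = q0 * exp(-2.6 * Rc / (Hm0 * gamma_f))
Exponent = -2.6 * 1.76 / (0.99 * 0.59)
= -2.6 * 1.76 / 0.5841
= -7.834275
exp(-7.834275) = 0.000396
q = 0.197 * 0.000396
q = 0.000078 m^3/s/m

0.000078


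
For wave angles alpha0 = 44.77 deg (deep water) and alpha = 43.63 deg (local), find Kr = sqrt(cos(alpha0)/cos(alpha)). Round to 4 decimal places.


Kr = sqrt(cos(alpha0) / cos(alpha))
cos(44.77) = 0.709940
cos(43.63) = 0.723811
Kr = sqrt(0.709940 / 0.723811)
Kr = sqrt(0.980836)
Kr = 0.9904

0.9904


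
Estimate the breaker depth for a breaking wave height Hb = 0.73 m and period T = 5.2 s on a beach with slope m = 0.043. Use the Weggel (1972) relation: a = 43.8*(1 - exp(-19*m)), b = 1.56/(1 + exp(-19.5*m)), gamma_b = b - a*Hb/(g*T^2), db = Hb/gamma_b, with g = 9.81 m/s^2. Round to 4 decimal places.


a = 43.8 * (1 - exp(-19 * m))
exp(-19 * 0.043) = exp(-0.8170) = 0.441755
a = 43.8 * (1 - 0.441755) = 24.451134
b = 1.56 / (1 + exp(-19.5 * m))
exp(-19.5 * 0.043) = exp(-0.8385) = 0.432359
b = 1.56 / (1 + 0.432359) = 1.089113
Hb / (g * T^2) = 0.73 / (9.81 * 5.2^2) = 0.73 / 265.2624 = 0.00275199
gamma_b = b - a * Hb/(g*T^2) = 1.089113 - 24.451134 * 0.00275199 = 1.021823
db = Hb / gamma_b = 0.73 / 1.021823
db = 0.7144 m

0.7144


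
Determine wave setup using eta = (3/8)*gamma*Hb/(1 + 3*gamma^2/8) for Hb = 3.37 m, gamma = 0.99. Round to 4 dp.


eta = (3/8) * gamma * Hb / (1 + 3*gamma^2/8)
Numerator = (3/8) * 0.99 * 3.37 = 1.251112
Denominator = 1 + 3*0.99^2/8 = 1 + 0.367538 = 1.367538
eta = 1.251112 / 1.367538
eta = 0.9149 m

0.9149


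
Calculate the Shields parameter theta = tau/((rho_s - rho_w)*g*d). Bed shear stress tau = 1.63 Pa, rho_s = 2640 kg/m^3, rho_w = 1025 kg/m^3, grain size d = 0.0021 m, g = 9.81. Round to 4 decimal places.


theta = tau / ((rho_s - rho_w) * g * d)
rho_s - rho_w = 2640 - 1025 = 1615
Denominator = 1615 * 9.81 * 0.0021 = 33.270615
theta = 1.63 / 33.270615
theta = 0.0490

0.0490


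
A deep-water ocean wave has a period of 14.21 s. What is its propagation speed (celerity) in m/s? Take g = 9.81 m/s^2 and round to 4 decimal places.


We use the deep-water celerity formula:
C = g * T / (2 * pi)
C = 9.81 * 14.21 / (2 * 3.14159...)
C = 139.400100 / 6.283185
C = 22.1862 m/s

22.1862


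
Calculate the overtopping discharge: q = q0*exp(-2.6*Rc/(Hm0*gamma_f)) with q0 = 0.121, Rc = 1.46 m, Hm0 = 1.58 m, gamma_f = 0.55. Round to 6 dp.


q = q0 * exp(-2.6 * Rc / (Hm0 * gamma_f))
Exponent = -2.6 * 1.46 / (1.58 * 0.55)
= -2.6 * 1.46 / 0.8690
= -4.368239
exp(-4.368239) = 0.012674
q = 0.121 * 0.012674
q = 0.001533 m^3/s/m

0.001533


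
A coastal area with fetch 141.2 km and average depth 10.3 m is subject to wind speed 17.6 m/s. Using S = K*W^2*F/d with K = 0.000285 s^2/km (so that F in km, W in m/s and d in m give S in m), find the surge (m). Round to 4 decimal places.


S = K * W^2 * F / d
W^2 = 17.6^2 = 309.76
S = 0.000285 * 309.76 * 141.2 / 10.3
Numerator = 0.000285 * 309.76 * 141.2 = 12.465362
S = 12.465362 / 10.3 = 1.2102 m

1.2102


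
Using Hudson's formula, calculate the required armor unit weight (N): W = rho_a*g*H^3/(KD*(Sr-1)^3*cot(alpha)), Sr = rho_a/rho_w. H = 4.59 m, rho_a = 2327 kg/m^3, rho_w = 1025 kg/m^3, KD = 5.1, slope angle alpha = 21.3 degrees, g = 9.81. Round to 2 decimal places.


Sr = rho_a / rho_w = 2327 / 1025 = 2.270244
(Sr - 1) = 1.270244
(Sr - 1)^3 = 2.049563
cot(21.3) = 1 / tan(21.3) = 1 / 0.389884 = 2.564867
Numerator = 2327 * 9.81 * 4.59^3 = 2207513.9021
Denominator = 5.1 * 2.049563 * 2.564867 = 26.809977
W = 2207513.9021 / 26.809977
W = 82339.27 N

82339.27


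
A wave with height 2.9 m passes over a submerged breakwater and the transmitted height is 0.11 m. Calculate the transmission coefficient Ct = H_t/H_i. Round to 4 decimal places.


Ct = H_t / H_i
Ct = 0.11 / 2.9
Ct = 0.0379

0.0379


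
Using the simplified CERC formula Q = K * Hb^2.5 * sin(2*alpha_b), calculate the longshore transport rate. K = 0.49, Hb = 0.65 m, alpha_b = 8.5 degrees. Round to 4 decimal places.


Q = K * Hb^2.5 * sin(2 * alpha_b)
Hb^2.5 = 0.65^2.5 = 0.340630
sin(2 * 8.5) = sin(17.0) = 0.292372
Q = 0.49 * 0.340630 * 0.292372
Q = 0.0488 m^3/s

0.0488


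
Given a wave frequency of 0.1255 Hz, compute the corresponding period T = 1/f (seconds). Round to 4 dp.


T = 1 / f
T = 1 / 0.1255
T = 7.9681 s

7.9681


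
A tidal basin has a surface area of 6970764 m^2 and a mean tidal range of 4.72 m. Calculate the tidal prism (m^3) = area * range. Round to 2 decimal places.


Tidal prism = Area * Tidal range
P = 6970764 * 4.72
P = 32902006.08 m^3

32902006.08


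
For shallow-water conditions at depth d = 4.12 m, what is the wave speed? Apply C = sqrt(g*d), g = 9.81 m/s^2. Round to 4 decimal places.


Using the shallow-water approximation:
C = sqrt(g * d) = sqrt(9.81 * 4.12)
C = sqrt(40.4172)
C = 6.3575 m/s

6.3575


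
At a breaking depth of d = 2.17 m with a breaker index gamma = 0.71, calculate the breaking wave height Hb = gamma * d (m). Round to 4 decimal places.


Hb = gamma * d
Hb = 0.71 * 2.17
Hb = 1.5407 m

1.5407


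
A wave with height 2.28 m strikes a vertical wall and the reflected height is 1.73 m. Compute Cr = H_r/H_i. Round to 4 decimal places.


Cr = H_r / H_i
Cr = 1.73 / 2.28
Cr = 0.7588

0.7588


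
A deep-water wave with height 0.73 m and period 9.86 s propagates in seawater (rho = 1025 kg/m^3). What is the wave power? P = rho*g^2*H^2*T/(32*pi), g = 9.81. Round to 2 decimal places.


P = rho * g^2 * H^2 * T / (32 * pi)
P = 1025 * 9.81^2 * 0.73^2 * 9.86 / (32 * pi)
P = 1025 * 96.2361 * 0.5329 * 9.86 / 100.53096
P = 5155.66 W/m

5155.66


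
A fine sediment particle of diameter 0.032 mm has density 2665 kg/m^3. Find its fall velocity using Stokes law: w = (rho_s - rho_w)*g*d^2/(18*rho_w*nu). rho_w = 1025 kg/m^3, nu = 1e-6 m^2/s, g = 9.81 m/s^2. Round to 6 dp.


w = (rho_s - rho_w) * g * d^2 / (18 * rho_w * nu)
d = 0.032 mm = 0.000032 m
rho_s - rho_w = 2665 - 1025 = 1640
Numerator = 1640 * 9.81 * (0.000032)^2 = 0.000016474522
Denominator = 18 * 1025 * 1e-6 = 0.018450
w = 0.000893 m/s

0.000893


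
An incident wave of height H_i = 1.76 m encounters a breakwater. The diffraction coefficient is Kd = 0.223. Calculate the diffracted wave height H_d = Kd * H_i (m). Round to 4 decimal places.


H_d = Kd * H_i
H_d = 0.223 * 1.76
H_d = 0.3925 m

0.3925


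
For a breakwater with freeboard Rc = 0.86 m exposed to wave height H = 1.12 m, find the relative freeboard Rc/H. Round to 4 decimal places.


Relative freeboard = Rc / H
= 0.86 / 1.12
= 0.7679

0.7679


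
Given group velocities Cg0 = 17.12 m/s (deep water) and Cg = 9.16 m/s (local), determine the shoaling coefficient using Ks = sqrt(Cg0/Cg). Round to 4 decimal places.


Ks = sqrt(Cg0 / Cg)
Ks = sqrt(17.12 / 9.16)
Ks = sqrt(1.8690)
Ks = 1.3671

1.3671


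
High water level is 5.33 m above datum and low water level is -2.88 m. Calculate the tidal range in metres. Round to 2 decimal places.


Tidal range = High water - Low water
Tidal range = 5.33 - (-2.88)
Tidal range = 8.21 m

8.21


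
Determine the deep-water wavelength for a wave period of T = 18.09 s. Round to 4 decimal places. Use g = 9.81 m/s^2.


L0 = g * T^2 / (2 * pi)
L0 = 9.81 * 18.09^2 / (2 * pi)
L0 = 9.81 * 327.2481 / 6.28319
L0 = 3210.3039 / 6.28319
L0 = 510.9357 m

510.9357


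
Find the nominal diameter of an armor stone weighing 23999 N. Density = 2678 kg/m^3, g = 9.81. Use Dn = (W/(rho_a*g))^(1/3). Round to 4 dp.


V = W / (rho_a * g)
V = 23999 / (2678 * 9.81)
V = 23999 / 26271.18
V = 0.913511 m^3
Dn = V^(1/3) = 0.913511^(1/3)
Dn = 0.9703 m

0.9703


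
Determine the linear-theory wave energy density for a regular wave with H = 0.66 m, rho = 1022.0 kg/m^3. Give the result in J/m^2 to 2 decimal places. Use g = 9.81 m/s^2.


E = (1/8) * rho * g * H^2
E = (1/8) * 1022.0 * 9.81 * 0.66^2
E = 0.125 * 1022.0 * 9.81 * 0.4356
E = 545.91 J/m^2

545.91


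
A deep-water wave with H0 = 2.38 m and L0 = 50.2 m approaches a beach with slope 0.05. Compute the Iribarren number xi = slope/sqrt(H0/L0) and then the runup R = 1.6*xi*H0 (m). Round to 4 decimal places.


xi = slope / sqrt(H0/L0)
H0/L0 = 2.38/50.2 = 0.047410
sqrt(0.047410) = 0.217739
xi = 0.05 / 0.217739 = 0.229633
R = 1.6 * xi * H0 = 1.6 * 0.229633 * 2.38
R = 0.8744 m

0.8744
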